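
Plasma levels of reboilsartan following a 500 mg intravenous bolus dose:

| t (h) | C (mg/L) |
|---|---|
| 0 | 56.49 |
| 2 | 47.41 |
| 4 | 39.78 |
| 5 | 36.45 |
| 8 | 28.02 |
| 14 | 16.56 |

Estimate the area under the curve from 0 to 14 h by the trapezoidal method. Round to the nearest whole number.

AUC = 460 mg/L·h

Trapezoidal AUC_0→14:
  [0→2]: (56.49+47.41)/2 × 2 = 103.9
  [2→4]: (47.41+39.78)/2 × 2 = 87.19
  [4→5]: (39.78+36.45)/2 × 1 = 38.115
  [5→8]: (36.45+28.02)/2 × 3 = 96.705
  [8→14]: (28.02+16.56)/2 × 6 = 133.74
  Sum = 459.65 mg/L·h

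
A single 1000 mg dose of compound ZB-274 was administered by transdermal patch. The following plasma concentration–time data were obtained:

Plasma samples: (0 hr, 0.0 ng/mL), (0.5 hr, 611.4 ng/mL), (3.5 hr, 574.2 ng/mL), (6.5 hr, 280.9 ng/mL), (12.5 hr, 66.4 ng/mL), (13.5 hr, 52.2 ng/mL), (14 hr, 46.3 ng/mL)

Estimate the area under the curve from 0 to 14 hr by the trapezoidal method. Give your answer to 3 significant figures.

AUC = 4340 ng/mL·hr

Trapezoidal AUC_0→14:
  [0→0.5]: (0.0+611.4)/2 × 0.5 = 152.85
  [0.5→3.5]: (611.4+574.2)/2 × 3 = 1778.4
  [3.5→6.5]: (574.2+280.9)/2 × 3 = 1282.65
  [6.5→12.5]: (280.9+66.4)/2 × 6 = 1041.9
  [12.5→13.5]: (66.4+52.2)/2 × 1 = 59.3
  [13.5→14]: (52.2+46.3)/2 × 0.5 = 24.625
  Sum = 4339.725 ng/mL·hr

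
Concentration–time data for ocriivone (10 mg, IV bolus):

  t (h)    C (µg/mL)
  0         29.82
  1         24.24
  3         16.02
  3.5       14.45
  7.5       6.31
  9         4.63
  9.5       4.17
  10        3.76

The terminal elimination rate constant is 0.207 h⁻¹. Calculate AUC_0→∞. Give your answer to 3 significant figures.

AUC = 147 µg/mL·h

Trapezoidal AUC_0→10:
  [0→1]: (29.82+24.24)/2 × 1 = 27.03
  [1→3]: (24.24+16.02)/2 × 2 = 40.26
  [3→3.5]: (16.02+14.45)/2 × 0.5 = 7.6175
  [3.5→7.5]: (14.45+6.31)/2 × 4 = 41.52
  [7.5→9]: (6.31+4.63)/2 × 1.5 = 8.205
  [9→9.5]: (4.63+4.17)/2 × 0.5 = 2.2
  [9.5→10]: (4.17+3.76)/2 × 0.5 = 1.9825
  Sum = 128.815 µg/mL·h
Extrapolated tail: C_last / k_e = 3.76 / 0.207 = 18.164
AUC_0→∞ = 128.815 + 18.164 = 146.979 µg/mL·h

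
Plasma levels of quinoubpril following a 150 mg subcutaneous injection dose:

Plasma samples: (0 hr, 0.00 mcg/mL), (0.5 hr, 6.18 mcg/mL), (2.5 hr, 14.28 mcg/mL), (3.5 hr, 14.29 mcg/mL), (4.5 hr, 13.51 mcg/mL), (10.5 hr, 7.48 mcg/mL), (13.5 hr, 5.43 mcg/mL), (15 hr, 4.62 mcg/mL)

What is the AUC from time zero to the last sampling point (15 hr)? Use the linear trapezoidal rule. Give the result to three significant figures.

Trapezoidal AUC_0→15:
  [0→0.5]: (0.00+6.18)/2 × 0.5 = 1.545
  [0.5→2.5]: (6.18+14.28)/2 × 2 = 20.46
  [2.5→3.5]: (14.28+14.29)/2 × 1 = 14.285
  [3.5→4.5]: (14.29+13.51)/2 × 1 = 13.9
  [4.5→10.5]: (13.51+7.48)/2 × 6 = 62.97
  [10.5→13.5]: (7.48+5.43)/2 × 3 = 19.365
  [13.5→15]: (5.43+4.62)/2 × 1.5 = 7.5375
  Sum = 140.0625 mcg/mL·hr

AUC = 140 mcg/mL·hr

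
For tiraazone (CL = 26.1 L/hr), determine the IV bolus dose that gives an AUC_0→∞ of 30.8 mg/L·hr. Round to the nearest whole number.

Dose_iv = CL × AUC_0→∞
     = 26.1 × 30.8 = 803.88 mg

Dose = 804 mg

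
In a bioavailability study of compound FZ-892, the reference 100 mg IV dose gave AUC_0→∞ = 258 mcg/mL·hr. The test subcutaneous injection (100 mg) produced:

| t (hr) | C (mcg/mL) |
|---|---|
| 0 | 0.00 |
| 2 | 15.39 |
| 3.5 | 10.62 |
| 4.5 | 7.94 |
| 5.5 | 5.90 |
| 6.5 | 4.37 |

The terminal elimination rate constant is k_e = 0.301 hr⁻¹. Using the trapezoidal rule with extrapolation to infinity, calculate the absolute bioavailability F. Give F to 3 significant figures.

Trapezoidal AUC_0→6.5 (subcutaneous injection):
  [0→2]: (0.00+15.39)/2 × 2 = 15.39
  [2→3.5]: (15.39+10.62)/2 × 1.5 = 19.5075
  [3.5→4.5]: (10.62+7.94)/2 × 1 = 9.28
  [4.5→5.5]: (7.94+5.90)/2 × 1 = 6.92
  [5.5→6.5]: (5.90+4.37)/2 × 1 = 5.135
  Sum = 56.2325 mcg/mL·hr
Tail: C_last/k_e = 4.37/0.301 = 14.518
AUC_0→∞ (subcutaneous injection) = 56.2325 + 14.518 = 70.7505 mcg/mL·hr
F = (AUC_ev/D_ev)/(AUC_iv/D_iv) = (70.7505/100)/(258/100) = 0.707505/2.58 = 0.2742

F = 0.274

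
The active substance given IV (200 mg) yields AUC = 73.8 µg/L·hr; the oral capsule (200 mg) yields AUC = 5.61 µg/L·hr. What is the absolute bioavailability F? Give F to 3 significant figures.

F = (AUC_ev / D_ev) / (AUC_iv / D_iv)
  = (5.61/200) / (73.8/200)
  = 0.02805 / 0.369 = 0.0760

F = 0.0760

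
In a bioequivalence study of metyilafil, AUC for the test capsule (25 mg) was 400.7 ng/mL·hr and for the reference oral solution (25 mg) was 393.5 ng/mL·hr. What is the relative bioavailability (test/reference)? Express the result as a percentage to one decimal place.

F_rel = (AUC_test/D_test) / (AUC_ref/D_ref)
      = (400.7/25) / (393.5/25)
      = 16.028 / 15.74 = 1.0183 = 101.83%

F_rel = 101.8%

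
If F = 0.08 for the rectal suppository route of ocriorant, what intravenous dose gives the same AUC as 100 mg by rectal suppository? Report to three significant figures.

D_iv = 8.00 mg

Systemic exposure from an extravascular dose = F × D_ev, so the equivalent IV dose is F × D_ev.
D_iv = F × D_ev = 0.08 × 100 = 8 mg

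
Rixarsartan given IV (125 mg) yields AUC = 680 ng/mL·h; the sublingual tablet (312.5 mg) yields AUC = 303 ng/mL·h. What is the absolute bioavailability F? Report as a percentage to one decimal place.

F = (AUC_ev / D_ev) / (AUC_iv / D_iv)
  = (303/312.5) / (680/125)
  = 0.9696 / 5.44 = 0.1782
  = 17.82%

F = 17.8%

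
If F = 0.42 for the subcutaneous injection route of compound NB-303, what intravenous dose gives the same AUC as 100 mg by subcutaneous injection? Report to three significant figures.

D_iv = 42.0 mg

Systemic exposure from an extravascular dose = F × D_ev, so the equivalent IV dose is F × D_ev.
D_iv = F × D_ev = 0.42 × 100 = 42 mg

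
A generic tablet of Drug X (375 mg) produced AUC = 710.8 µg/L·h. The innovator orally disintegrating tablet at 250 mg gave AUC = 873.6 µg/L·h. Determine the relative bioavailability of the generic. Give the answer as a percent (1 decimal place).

F_rel = 54.2%

F_rel = (AUC_test/D_test) / (AUC_ref/D_ref)
      = (710.8/375) / (873.6/250)
      = 1.89547 / 3.4944 = 0.5424 = 54.24%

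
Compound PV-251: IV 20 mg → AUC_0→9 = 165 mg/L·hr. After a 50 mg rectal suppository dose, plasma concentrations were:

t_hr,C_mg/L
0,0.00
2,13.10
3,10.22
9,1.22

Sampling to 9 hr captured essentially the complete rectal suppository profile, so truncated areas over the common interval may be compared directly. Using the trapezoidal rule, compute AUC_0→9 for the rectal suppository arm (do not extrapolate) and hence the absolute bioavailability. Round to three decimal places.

Trapezoidal AUC_0→9 (rectal suppository):
  [0→2]: (0.00+13.10)/2 × 2 = 13.1
  [2→3]: (13.10+10.22)/2 × 1 = 11.66
  [3→9]: (10.22+1.22)/2 × 6 = 34.32
  Sum = 59.08 mg/L·hr
F = (AUC_ev/D_ev)/(AUC_iv/D_iv) = (59.08/50)/(165/20) = 1.1816/8.25 = 0.1432

F = 0.143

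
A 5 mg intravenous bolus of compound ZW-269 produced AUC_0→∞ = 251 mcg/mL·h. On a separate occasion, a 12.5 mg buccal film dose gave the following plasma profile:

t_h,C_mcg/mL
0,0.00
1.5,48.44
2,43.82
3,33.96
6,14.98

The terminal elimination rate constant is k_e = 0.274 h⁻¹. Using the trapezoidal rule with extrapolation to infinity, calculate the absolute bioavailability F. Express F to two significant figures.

Trapezoidal AUC_0→6 (buccal film):
  [0→1.5]: (0.00+48.44)/2 × 1.5 = 36.33
  [1.5→2]: (48.44+43.82)/2 × 0.5 = 23.065
  [2→3]: (43.82+33.96)/2 × 1 = 38.89
  [3→6]: (33.96+14.98)/2 × 3 = 73.41
  Sum = 171.695 mcg/mL·h
Tail: C_last/k_e = 14.98/0.274 = 54.672
AUC_0→∞ (buccal film) = 171.695 + 54.672 = 226.367 mcg/mL·h
F = (AUC_ev/D_ev)/(AUC_iv/D_iv) = (226.367/12.5)/(251/5) = 18.10936/50.2 = 0.3607

F = 0.36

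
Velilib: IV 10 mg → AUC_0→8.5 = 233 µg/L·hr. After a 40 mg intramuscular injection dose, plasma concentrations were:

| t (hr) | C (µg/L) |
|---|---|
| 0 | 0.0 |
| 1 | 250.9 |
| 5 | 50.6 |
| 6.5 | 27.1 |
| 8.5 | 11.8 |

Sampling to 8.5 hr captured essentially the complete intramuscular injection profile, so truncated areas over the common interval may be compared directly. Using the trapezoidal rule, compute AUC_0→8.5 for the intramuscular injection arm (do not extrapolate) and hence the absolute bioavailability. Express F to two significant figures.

Trapezoidal AUC_0→8.5 (intramuscular injection):
  [0→1]: (0.0+250.9)/2 × 1 = 125.45
  [1→5]: (250.9+50.6)/2 × 4 = 603.0
  [5→6.5]: (50.6+27.1)/2 × 1.5 = 58.275
  [6.5→8.5]: (27.1+11.8)/2 × 2 = 38.9
  Sum = 825.625 µg/L·hr
F = (AUC_ev/D_ev)/(AUC_iv/D_iv) = (825.625/40)/(233/10) = 20.640625/23.3 = 0.8859

F = 0.89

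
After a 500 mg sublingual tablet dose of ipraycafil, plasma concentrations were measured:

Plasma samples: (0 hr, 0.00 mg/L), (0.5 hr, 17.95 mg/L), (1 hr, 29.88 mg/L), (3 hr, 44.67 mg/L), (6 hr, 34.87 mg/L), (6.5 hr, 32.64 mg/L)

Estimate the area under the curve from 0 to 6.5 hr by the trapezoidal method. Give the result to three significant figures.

AUC = 227 mg/L·hr

Trapezoidal AUC_0→6.5:
  [0→0.5]: (0.00+17.95)/2 × 0.5 = 4.4875
  [0.5→1]: (17.95+29.88)/2 × 0.5 = 11.9575
  [1→3]: (29.88+44.67)/2 × 2 = 74.55
  [3→6]: (44.67+34.87)/2 × 3 = 119.31
  [6→6.5]: (34.87+32.64)/2 × 0.5 = 16.8775
  Sum = 227.1825 mg/L·hr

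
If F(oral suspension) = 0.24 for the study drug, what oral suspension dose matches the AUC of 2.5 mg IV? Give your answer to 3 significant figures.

D_oral = 10.4 mg

For equal systemic exposure: F × D_ev = D_iv
D_ev = D_iv / F = 2.5 / 0.24 = 10.4167 mg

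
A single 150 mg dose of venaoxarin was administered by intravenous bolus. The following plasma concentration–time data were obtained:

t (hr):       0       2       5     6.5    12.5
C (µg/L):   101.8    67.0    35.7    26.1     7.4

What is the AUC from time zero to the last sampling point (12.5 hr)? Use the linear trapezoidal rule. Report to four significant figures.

Trapezoidal AUC_0→12.5:
  [0→2]: (101.8+67.0)/2 × 2 = 168.8
  [2→5]: (67.0+35.7)/2 × 3 = 154.05
  [5→6.5]: (35.7+26.1)/2 × 1.5 = 46.35
  [6.5→12.5]: (26.1+7.4)/2 × 6 = 100.5
  Sum = 469.7 µg/L·hr

AUC = 469.7 µg/L·hr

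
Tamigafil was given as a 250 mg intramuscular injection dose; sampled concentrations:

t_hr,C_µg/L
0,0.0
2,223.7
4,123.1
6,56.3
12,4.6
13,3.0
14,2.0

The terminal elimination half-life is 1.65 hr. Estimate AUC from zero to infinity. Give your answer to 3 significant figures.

Trapezoidal AUC_0→14:
  [0→2]: (0.0+223.7)/2 × 2 = 223.7
  [2→4]: (223.7+123.1)/2 × 2 = 346.8
  [4→6]: (123.1+56.3)/2 × 2 = 179.4
  [6→12]: (56.3+4.6)/2 × 6 = 182.7
  [12→13]: (4.6+3.0)/2 × 1 = 3.8
  [13→14]: (3.0+2.0)/2 × 1 = 2.5
  Sum = 938.9 µg/L·hr
k_e = ln2 / t½ = 0.693147 / 1.65 = 0.4201 hr^-1
Extrapolated tail: C_last / k_e = 2.0 / 0.4201 = 4.761
AUC_0→∞ = 938.9 + 4.761 = 943.661 µg/L·hr

AUC = 944 µg/L·hr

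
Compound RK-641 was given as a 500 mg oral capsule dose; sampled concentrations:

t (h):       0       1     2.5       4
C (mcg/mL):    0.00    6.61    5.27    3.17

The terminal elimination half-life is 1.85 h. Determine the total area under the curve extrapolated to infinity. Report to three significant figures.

AUC = 27.0 mcg/mL·h

Trapezoidal AUC_0→4:
  [0→1]: (0.00+6.61)/2 × 1 = 3.305
  [1→2.5]: (6.61+5.27)/2 × 1.5 = 8.91
  [2.5→4]: (5.27+3.17)/2 × 1.5 = 6.33
  Sum = 18.545 mcg/mL·h
k_e = ln2 / t½ = 0.693147 / 1.85 = 0.3747 h^-1
Extrapolated tail: C_last / k_e = 3.17 / 0.3747 = 8.460
AUC_0→∞ = 18.545 + 8.460 = 27.005 mcg/mL·h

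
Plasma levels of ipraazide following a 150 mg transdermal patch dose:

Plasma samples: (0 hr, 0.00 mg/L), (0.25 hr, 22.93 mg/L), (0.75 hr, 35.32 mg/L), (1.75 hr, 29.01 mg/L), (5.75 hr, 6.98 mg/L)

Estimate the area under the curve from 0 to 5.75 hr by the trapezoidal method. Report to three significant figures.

AUC = 122 mg/L·hr

Trapezoidal AUC_0→5.75:
  [0→0.25]: (0.00+22.93)/2 × 0.25 = 2.86625
  [0.25→0.75]: (22.93+35.32)/2 × 0.5 = 14.5625
  [0.75→1.75]: (35.32+29.01)/2 × 1 = 32.165
  [1.75→5.75]: (29.01+6.98)/2 × 4 = 71.98
  Sum = 121.57375 mg/L·hr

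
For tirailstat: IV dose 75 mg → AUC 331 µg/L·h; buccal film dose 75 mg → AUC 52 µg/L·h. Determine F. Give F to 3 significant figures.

F = (AUC_ev / D_ev) / (AUC_iv / D_iv)
  = (52/75) / (331/75)
  = 0.693333 / 4.41333 = 0.1571

F = 0.157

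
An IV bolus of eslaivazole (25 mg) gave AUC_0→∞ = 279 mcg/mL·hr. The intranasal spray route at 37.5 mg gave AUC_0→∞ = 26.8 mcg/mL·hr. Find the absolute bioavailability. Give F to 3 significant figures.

F = (AUC_ev / D_ev) / (AUC_iv / D_iv)
  = (26.8/37.5) / (279/25)
  = 0.714667 / 11.16 = 0.0640

F = 0.0640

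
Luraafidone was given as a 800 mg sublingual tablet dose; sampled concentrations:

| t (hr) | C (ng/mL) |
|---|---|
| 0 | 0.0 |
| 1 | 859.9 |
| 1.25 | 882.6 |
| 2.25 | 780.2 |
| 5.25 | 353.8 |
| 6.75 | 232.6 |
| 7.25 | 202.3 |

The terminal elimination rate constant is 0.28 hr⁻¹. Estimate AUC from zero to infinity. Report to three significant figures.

Trapezoidal AUC_0→7.25:
  [0→1]: (0.0+859.9)/2 × 1 = 429.95
  [1→1.25]: (859.9+882.6)/2 × 0.25 = 217.8125
  [1.25→2.25]: (882.6+780.2)/2 × 1 = 831.4
  [2.25→5.25]: (780.2+353.8)/2 × 3 = 1701.0
  [5.25→6.75]: (353.8+232.6)/2 × 1.5 = 439.8
  [6.75→7.25]: (232.6+202.3)/2 × 0.5 = 108.725
  Sum = 3728.6875 ng/mL·hr
Extrapolated tail: C_last / k_e = 202.3 / 0.28 = 722.500
AUC_0→∞ = 3728.6875 + 722.500 = 4451.1875 ng/mL·hr

AUC = 4450 ng/mL·hr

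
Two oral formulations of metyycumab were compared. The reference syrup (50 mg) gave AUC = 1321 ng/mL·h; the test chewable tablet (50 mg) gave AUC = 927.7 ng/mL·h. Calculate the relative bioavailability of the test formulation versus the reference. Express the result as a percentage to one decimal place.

F_rel = 70.2%

F_rel = (AUC_test/D_test) / (AUC_ref/D_ref)
      = (927.7/50) / (1321/50)
      = 18.554 / 26.42 = 0.7023 = 70.23%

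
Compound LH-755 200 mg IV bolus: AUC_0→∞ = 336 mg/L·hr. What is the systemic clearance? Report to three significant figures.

CL = Dose_iv / AUC_0→∞
   = 200 / 336 = 0.595238 L/hr

CL = 0.595 L/hr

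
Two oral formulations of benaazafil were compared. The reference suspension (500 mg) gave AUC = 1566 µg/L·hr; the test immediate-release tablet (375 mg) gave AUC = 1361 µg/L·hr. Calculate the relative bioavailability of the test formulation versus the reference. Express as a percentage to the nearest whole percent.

F_rel = (AUC_test/D_test) / (AUC_ref/D_ref)
      = (1361/375) / (1566/500)
      = 3.62933 / 3.132 = 1.1588 = 115.88%

F_rel = 116%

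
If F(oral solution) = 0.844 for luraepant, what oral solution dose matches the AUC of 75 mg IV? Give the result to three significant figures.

For equal systemic exposure: F × D_ev = D_iv
D_ev = D_iv / F = 75 / 0.844 = 88.8626 mg

D_oral = 88.9 mg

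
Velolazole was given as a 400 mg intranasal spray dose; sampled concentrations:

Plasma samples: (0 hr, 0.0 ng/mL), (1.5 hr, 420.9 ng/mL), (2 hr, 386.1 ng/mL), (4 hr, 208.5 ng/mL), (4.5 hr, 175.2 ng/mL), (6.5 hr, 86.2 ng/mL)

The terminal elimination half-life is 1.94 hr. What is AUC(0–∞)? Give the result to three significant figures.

AUC = 1710 ng/mL·hr

Trapezoidal AUC_0→6.5:
  [0→1.5]: (0.0+420.9)/2 × 1.5 = 315.675
  [1.5→2]: (420.9+386.1)/2 × 0.5 = 201.75
  [2→4]: (386.1+208.5)/2 × 2 = 594.6
  [4→4.5]: (208.5+175.2)/2 × 0.5 = 95.925
  [4.5→6.5]: (175.2+86.2)/2 × 2 = 261.4
  Sum = 1469.35 ng/mL·hr
k_e = ln2 / t½ = 0.693147 / 1.94 = 0.3573 hr^-1
Extrapolated tail: C_last / k_e = 86.2 / 0.3573 = 241.254
AUC_0→∞ = 1469.35 + 241.254 = 1710.604 ng/mL·hr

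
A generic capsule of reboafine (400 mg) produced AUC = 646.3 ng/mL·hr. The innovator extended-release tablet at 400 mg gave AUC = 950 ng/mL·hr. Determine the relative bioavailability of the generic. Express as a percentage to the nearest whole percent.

F_rel = (AUC_test/D_test) / (AUC_ref/D_ref)
      = (646.3/400) / (950/400)
      = 1.61575 / 2.375 = 0.6803 = 68.03%

F_rel = 68%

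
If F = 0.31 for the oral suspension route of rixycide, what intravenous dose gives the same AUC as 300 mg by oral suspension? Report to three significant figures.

D_iv = 93.0 mg

Systemic exposure from an extravascular dose = F × D_ev, so the equivalent IV dose is F × D_ev.
D_iv = F × D_ev = 0.31 × 300 = 93 mg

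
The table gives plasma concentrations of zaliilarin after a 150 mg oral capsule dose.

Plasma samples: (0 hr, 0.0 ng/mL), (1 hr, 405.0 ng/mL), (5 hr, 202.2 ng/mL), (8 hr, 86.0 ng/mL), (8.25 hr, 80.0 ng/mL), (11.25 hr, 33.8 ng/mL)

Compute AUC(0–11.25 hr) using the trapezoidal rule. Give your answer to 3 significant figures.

AUC = 2040 ng/mL·hr

Trapezoidal AUC_0→11.25:
  [0→1]: (0.0+405.0)/2 × 1 = 202.5
  [1→5]: (405.0+202.2)/2 × 4 = 1214.4
  [5→8]: (202.2+86.0)/2 × 3 = 432.3
  [8→8.25]: (86.0+80.0)/2 × 0.25 = 20.75
  [8.25→11.25]: (80.0+33.8)/2 × 3 = 170.7
  Sum = 2040.65 ng/mL·hr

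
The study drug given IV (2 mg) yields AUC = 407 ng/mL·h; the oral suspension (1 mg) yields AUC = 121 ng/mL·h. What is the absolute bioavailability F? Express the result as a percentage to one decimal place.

F = (AUC_ev / D_ev) / (AUC_iv / D_iv)
  = (121/1) / (407/2)
  = 121 / 203.5 = 0.5946
  = 59.46%

F = 59.5%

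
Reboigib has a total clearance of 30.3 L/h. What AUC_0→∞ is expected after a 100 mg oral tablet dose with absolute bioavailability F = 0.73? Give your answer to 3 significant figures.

AUC_0→∞ = F × Dose / CL
        = 0.73 × 100 / 30.3 = 2.40924 mg/L·h

AUC = 2.41 mg/L·h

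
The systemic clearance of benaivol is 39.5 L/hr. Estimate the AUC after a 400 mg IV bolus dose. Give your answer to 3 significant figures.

AUC_0→∞ = Dose_iv / CL
        = 400 / 39.5 = 10.1266 mg/L·hr

AUC = 10.1 mg/L·hr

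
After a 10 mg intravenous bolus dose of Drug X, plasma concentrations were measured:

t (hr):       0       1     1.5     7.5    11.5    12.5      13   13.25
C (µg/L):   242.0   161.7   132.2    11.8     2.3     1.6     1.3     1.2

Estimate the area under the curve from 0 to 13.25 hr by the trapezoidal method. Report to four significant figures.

AUC = 738.5 µg/L·hr

Trapezoidal AUC_0→13.25:
  [0→1]: (242.0+161.7)/2 × 1 = 201.85
  [1→1.5]: (161.7+132.2)/2 × 0.5 = 73.475
  [1.5→7.5]: (132.2+11.8)/2 × 6 = 432.0
  [7.5→11.5]: (11.8+2.3)/2 × 4 = 28.2
  [11.5→12.5]: (2.3+1.6)/2 × 1 = 1.95
  [12.5→13]: (1.6+1.3)/2 × 0.5 = 0.725
  [13→13.25]: (1.3+1.2)/2 × 0.25 = 0.3125
  Sum = 738.5125 µg/L·hr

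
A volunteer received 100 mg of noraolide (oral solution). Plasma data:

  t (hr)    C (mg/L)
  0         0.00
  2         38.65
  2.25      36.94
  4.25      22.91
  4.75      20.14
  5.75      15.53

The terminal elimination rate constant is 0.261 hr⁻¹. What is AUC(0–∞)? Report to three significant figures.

AUC = 196 mg/L·hr

Trapezoidal AUC_0→5.75:
  [0→2]: (0.00+38.65)/2 × 2 = 38.65
  [2→2.25]: (38.65+36.94)/2 × 0.25 = 9.44875
  [2.25→4.25]: (36.94+22.91)/2 × 2 = 59.85
  [4.25→4.75]: (22.91+20.14)/2 × 0.5 = 10.7625
  [4.75→5.75]: (20.14+15.53)/2 × 1 = 17.835
  Sum = 136.54625 mg/L·hr
Extrapolated tail: C_last / k_e = 15.53 / 0.261 = 59.502
AUC_0→∞ = 136.54625 + 59.502 = 196.04825 mg/L·hr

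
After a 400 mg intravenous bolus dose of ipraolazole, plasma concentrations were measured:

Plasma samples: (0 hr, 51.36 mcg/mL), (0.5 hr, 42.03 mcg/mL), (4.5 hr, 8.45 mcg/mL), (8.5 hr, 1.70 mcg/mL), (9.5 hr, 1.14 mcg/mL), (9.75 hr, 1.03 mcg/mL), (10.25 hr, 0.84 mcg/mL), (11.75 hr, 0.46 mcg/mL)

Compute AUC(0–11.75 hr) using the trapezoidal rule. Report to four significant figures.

Trapezoidal AUC_0→11.75:
  [0→0.5]: (51.36+42.03)/2 × 0.5 = 23.3475
  [0.5→4.5]: (42.03+8.45)/2 × 4 = 100.96
  [4.5→8.5]: (8.45+1.70)/2 × 4 = 20.3
  [8.5→9.5]: (1.70+1.14)/2 × 1 = 1.42
  [9.5→9.75]: (1.14+1.03)/2 × 0.25 = 0.27125
  [9.75→10.25]: (1.03+0.84)/2 × 0.5 = 0.4675
  [10.25→11.75]: (0.84+0.46)/2 × 1.5 = 0.975
  Sum = 147.74125 mcg/mL·hr

AUC = 147.7 mcg/mL·hr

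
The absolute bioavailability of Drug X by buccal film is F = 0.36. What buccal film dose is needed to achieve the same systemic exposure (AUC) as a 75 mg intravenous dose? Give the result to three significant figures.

For equal systemic exposure: F × D_ev = D_iv
D_ev = D_iv / F = 75 / 0.36 = 208.333 mg

D_buccal = 208 mg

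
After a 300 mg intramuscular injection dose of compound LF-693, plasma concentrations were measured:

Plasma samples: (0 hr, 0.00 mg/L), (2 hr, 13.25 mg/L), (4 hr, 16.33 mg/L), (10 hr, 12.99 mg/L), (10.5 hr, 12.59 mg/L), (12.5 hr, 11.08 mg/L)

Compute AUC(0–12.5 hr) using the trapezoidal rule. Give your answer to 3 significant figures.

AUC = 161 mg/L·hr

Trapezoidal AUC_0→12.5:
  [0→2]: (0.00+13.25)/2 × 2 = 13.25
  [2→4]: (13.25+16.33)/2 × 2 = 29.58
  [4→10]: (16.33+12.99)/2 × 6 = 87.96
  [10→10.5]: (12.99+12.59)/2 × 0.5 = 6.395
  [10.5→12.5]: (12.59+11.08)/2 × 2 = 23.67
  Sum = 160.855 mg/L·hr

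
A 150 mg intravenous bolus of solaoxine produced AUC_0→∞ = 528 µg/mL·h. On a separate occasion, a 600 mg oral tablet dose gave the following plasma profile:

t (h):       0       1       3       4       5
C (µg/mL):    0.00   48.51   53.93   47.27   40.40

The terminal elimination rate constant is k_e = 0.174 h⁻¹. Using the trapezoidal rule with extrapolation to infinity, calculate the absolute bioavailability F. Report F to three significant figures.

F = 0.215

Trapezoidal AUC_0→5 (oral tablet):
  [0→1]: (0.00+48.51)/2 × 1 = 24.255
  [1→3]: (48.51+53.93)/2 × 2 = 102.44
  [3→4]: (53.93+47.27)/2 × 1 = 50.6
  [4→5]: (47.27+40.40)/2 × 1 = 43.835
  Sum = 221.13 µg/mL·h
Tail: C_last/k_e = 40.40/0.174 = 232.184
AUC_0→∞ (oral tablet) = 221.13 + 232.184 = 453.314 µg/mL·h
F = (AUC_ev/D_ev)/(AUC_iv/D_iv) = (453.314/600)/(528/150) = 0.755523/3.52 = 0.2146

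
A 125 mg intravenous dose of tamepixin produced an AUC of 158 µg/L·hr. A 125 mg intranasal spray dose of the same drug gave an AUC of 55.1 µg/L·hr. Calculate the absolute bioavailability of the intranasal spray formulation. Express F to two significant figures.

F = 0.35

F = (AUC_ev / D_ev) / (AUC_iv / D_iv)
  = (55.1/125) / (158/125)
  = 0.4408 / 1.264 = 0.3487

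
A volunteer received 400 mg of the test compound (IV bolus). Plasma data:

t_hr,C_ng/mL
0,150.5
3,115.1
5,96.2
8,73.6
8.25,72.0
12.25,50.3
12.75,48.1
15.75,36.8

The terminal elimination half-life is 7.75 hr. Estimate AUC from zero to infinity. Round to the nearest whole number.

AUC = 1691 ng/mL·hr

Trapezoidal AUC_0→15.75:
  [0→3]: (150.5+115.1)/2 × 3 = 398.4
  [3→5]: (115.1+96.2)/2 × 2 = 211.3
  [5→8]: (96.2+73.6)/2 × 3 = 254.7
  [8→8.25]: (73.6+72.0)/2 × 0.25 = 18.2
  [8.25→12.25]: (72.0+50.3)/2 × 4 = 244.6
  [12.25→12.75]: (50.3+48.1)/2 × 0.5 = 24.6
  [12.75→15.75]: (48.1+36.8)/2 × 3 = 127.35
  Sum = 1279.15 ng/mL·hr
k_e = ln2 / t½ = 0.693147 / 7.75 = 0.0894 hr^-1
Extrapolated tail: C_last / k_e = 36.8 / 0.0894 = 411.633
AUC_0→∞ = 1279.15 + 411.633 = 1690.783 ng/mL·hr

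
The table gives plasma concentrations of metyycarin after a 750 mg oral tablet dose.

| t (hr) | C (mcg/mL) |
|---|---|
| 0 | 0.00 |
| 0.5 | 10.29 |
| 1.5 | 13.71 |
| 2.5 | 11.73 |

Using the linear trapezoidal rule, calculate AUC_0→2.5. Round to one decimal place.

Trapezoidal AUC_0→2.5:
  [0→0.5]: (0.00+10.29)/2 × 0.5 = 2.5725
  [0.5→1.5]: (10.29+13.71)/2 × 1 = 12.0
  [1.5→2.5]: (13.71+11.73)/2 × 1 = 12.72
  Sum = 27.2925 mcg/mL·hr

AUC = 27.3 mcg/mL·hr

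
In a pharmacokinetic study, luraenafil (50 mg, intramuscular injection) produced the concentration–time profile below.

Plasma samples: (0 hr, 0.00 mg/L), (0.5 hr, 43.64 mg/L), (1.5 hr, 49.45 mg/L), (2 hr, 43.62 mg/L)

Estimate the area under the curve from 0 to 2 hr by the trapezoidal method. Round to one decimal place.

AUC = 80.7 mg/L·hr

Trapezoidal AUC_0→2:
  [0→0.5]: (0.00+43.64)/2 × 0.5 = 10.91
  [0.5→1.5]: (43.64+49.45)/2 × 1 = 46.545
  [1.5→2]: (49.45+43.62)/2 × 0.5 = 23.2675
  Sum = 80.7225 mg/L·hr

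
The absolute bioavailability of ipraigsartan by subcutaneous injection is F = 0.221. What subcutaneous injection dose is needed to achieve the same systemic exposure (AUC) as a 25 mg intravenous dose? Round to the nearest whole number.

For equal systemic exposure: F × D_ev = D_iv
D_ev = D_iv / F = 25 / 0.221 = 113.122 mg

D_subcutaneous = 113 mg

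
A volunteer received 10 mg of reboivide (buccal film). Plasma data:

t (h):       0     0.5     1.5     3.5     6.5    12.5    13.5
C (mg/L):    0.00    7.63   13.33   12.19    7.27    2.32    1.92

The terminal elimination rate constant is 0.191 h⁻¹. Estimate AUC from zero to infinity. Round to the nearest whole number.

Trapezoidal AUC_0→13.5:
  [0→0.5]: (0.00+7.63)/2 × 0.5 = 1.9075
  [0.5→1.5]: (7.63+13.33)/2 × 1 = 10.48
  [1.5→3.5]: (13.33+12.19)/2 × 2 = 25.52
  [3.5→6.5]: (12.19+7.27)/2 × 3 = 29.19
  [6.5→12.5]: (7.27+2.32)/2 × 6 = 28.77
  [12.5→13.5]: (2.32+1.92)/2 × 1 = 2.12
  Sum = 97.9875 mg/L·h
Extrapolated tail: C_last / k_e = 1.92 / 0.191 = 10.052
AUC_0→∞ = 97.9875 + 10.052 = 108.0395 mg/L·h

AUC = 108 mg/L·h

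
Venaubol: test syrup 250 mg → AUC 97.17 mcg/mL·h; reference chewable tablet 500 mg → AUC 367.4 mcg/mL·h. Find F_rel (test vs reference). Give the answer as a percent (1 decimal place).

F_rel = 52.9%

F_rel = (AUC_test/D_test) / (AUC_ref/D_ref)
      = (97.17/250) / (367.4/500)
      = 0.38868 / 0.7348 = 0.5290 = 52.90%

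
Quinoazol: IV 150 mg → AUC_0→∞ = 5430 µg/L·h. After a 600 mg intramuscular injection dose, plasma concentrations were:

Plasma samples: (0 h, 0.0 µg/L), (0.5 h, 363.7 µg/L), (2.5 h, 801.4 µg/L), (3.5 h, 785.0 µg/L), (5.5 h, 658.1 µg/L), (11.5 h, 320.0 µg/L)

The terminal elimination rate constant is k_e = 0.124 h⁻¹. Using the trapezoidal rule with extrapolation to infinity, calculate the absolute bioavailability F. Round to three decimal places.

F = 0.415

Trapezoidal AUC_0→11.5 (intramuscular injection):
  [0→0.5]: (0.0+363.7)/2 × 0.5 = 90.925
  [0.5→2.5]: (363.7+801.4)/2 × 2 = 1165.1
  [2.5→3.5]: (801.4+785.0)/2 × 1 = 793.2
  [3.5→5.5]: (785.0+658.1)/2 × 2 = 1443.1
  [5.5→11.5]: (658.1+320.0)/2 × 6 = 2934.3
  Sum = 6426.625 µg/L·h
Tail: C_last/k_e = 320.0/0.124 = 2580.645
AUC_0→∞ (intramuscular injection) = 6426.625 + 2580.645 = 9007.27 µg/L·h
F = (AUC_ev/D_ev)/(AUC_iv/D_iv) = (9007.27/600)/(5430/150) = 15.0121/36.2 = 0.4147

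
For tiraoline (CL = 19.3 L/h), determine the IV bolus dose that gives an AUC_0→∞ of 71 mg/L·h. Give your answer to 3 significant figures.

Dose = 1370 mg

Dose_iv = CL × AUC_0→∞
     = 19.3 × 71 = 1370.3 mg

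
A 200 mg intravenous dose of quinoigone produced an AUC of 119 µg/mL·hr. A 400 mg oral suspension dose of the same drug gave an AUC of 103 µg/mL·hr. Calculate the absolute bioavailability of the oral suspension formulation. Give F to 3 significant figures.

F = (AUC_ev / D_ev) / (AUC_iv / D_iv)
  = (103/400) / (119/200)
  = 0.2575 / 0.595 = 0.4328

F = 0.433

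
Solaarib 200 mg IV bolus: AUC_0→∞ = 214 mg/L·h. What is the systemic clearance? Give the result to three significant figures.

CL = 0.935 L/h

CL = Dose_iv / AUC_0→∞
   = 200 / 214 = 0.934579 L/h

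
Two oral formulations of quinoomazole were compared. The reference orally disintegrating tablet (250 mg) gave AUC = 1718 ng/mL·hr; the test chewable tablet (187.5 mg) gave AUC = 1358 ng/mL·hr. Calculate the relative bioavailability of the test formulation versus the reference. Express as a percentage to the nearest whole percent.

F_rel = (AUC_test/D_test) / (AUC_ref/D_ref)
      = (1358/187.5) / (1718/250)
      = 7.24267 / 6.872 = 1.0539 = 105.39%

F_rel = 105%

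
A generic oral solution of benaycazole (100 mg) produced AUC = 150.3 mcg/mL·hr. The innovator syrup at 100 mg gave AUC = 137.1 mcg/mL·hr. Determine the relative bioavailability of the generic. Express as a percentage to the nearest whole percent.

F_rel = (AUC_test/D_test) / (AUC_ref/D_ref)
      = (150.3/100) / (137.1/100)
      = 1.503 / 1.371 = 1.0963 = 109.63%

F_rel = 110%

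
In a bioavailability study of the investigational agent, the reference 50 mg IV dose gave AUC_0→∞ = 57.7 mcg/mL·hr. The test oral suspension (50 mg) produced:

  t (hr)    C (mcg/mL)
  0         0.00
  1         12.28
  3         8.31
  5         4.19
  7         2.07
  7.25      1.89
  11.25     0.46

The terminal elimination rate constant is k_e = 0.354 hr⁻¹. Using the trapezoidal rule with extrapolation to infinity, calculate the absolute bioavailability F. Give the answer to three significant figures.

F = 0.901

Trapezoidal AUC_0→11.25 (oral suspension):
  [0→1]: (0.00+12.28)/2 × 1 = 6.14
  [1→3]: (12.28+8.31)/2 × 2 = 20.59
  [3→5]: (8.31+4.19)/2 × 2 = 12.5
  [5→7]: (4.19+2.07)/2 × 2 = 6.26
  [7→7.25]: (2.07+1.89)/2 × 0.25 = 0.495
  [7.25→11.25]: (1.89+0.46)/2 × 4 = 4.7
  Sum = 50.685 mcg/mL·hr
Tail: C_last/k_e = 0.46/0.354 = 1.299
AUC_0→∞ (oral suspension) = 50.685 + 1.299 = 51.984 mcg/mL·hr
F = (AUC_ev/D_ev)/(AUC_iv/D_iv) = (51.984/50)/(57.7/50) = 1.03968/1.154 = 0.9009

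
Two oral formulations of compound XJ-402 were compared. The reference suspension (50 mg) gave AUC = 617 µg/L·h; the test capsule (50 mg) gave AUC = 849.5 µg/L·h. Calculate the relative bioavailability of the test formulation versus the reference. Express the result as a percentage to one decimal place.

F_rel = 137.7%

F_rel = (AUC_test/D_test) / (AUC_ref/D_ref)
      = (849.5/50) / (617/50)
      = 16.99 / 12.34 = 1.3768 = 137.68%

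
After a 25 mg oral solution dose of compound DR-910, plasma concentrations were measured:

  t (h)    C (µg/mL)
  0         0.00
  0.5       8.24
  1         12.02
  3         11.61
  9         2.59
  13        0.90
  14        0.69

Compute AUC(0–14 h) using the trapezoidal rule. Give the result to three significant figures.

Trapezoidal AUC_0→14:
  [0→0.5]: (0.00+8.24)/2 × 0.5 = 2.06
  [0.5→1]: (8.24+12.02)/2 × 0.5 = 5.065
  [1→3]: (12.02+11.61)/2 × 2 = 23.63
  [3→9]: (11.61+2.59)/2 × 6 = 42.6
  [9→13]: (2.59+0.90)/2 × 4 = 6.98
  [13→14]: (0.90+0.69)/2 × 1 = 0.795
  Sum = 81.13 µg/mL·h

AUC = 81.1 µg/mL·h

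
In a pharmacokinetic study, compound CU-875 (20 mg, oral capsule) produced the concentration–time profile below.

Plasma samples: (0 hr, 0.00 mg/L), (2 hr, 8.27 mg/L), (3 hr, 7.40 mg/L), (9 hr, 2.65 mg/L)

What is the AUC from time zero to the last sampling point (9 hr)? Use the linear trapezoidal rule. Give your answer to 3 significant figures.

AUC = 46.3 mg/L·hr

Trapezoidal AUC_0→9:
  [0→2]: (0.00+8.27)/2 × 2 = 8.27
  [2→3]: (8.27+7.40)/2 × 1 = 7.835
  [3→9]: (7.40+2.65)/2 × 6 = 30.15
  Sum = 46.255 mg/L·hr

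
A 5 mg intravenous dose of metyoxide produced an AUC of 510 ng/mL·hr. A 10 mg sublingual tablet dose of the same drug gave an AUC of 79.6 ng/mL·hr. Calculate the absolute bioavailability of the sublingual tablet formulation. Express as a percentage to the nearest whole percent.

F = 8%

F = (AUC_ev / D_ev) / (AUC_iv / D_iv)
  = (79.6/10) / (510/5)
  = 7.96 / 102 = 0.0780
  = 7.80%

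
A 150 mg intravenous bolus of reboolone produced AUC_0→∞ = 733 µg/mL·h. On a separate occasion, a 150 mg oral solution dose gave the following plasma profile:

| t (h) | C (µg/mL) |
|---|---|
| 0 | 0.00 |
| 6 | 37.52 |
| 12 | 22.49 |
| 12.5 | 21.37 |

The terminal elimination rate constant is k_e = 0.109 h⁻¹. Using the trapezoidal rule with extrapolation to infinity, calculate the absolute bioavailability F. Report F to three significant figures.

F = 0.682

Trapezoidal AUC_0→12.5 (oral solution):
  [0→6]: (0.00+37.52)/2 × 6 = 112.56
  [6→12]: (37.52+22.49)/2 × 6 = 180.03
  [12→12.5]: (22.49+21.37)/2 × 0.5 = 10.965
  Sum = 303.555 µg/mL·h
Tail: C_last/k_e = 21.37/0.109 = 196.055
AUC_0→∞ (oral solution) = 303.555 + 196.055 = 499.61 µg/mL·h
F = (AUC_ev/D_ev)/(AUC_iv/D_iv) = (499.61/150)/(733/150) = 3.33073/4.88667 = 0.6816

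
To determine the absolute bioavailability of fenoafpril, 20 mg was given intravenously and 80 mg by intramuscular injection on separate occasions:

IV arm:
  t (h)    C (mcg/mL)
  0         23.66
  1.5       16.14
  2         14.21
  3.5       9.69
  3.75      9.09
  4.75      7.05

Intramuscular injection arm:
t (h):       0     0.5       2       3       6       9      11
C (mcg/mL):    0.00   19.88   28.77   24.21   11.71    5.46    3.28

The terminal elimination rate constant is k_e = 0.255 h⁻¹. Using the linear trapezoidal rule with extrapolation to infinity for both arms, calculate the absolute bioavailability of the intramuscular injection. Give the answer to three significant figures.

F = 0.453

Trapezoidal AUC_0→4.75 (IV):
  [0→1.5]: (23.66+16.14)/2 × 1.5 = 29.85
  [1.5→2]: (16.14+14.21)/2 × 0.5 = 7.5875
  [2→3.5]: (14.21+9.69)/2 × 1.5 = 17.925
  [3.5→3.75]: (9.69+9.09)/2 × 0.25 = 2.3475
  [3.75→4.75]: (9.09+7.05)/2 × 1 = 8.07
  Sum = 65.78 mcg/mL·h
IV tail: 7.05/0.255 = 27.647; AUC_iv,0→∞ = 65.78 + 27.647 = 93.427 mcg/mL·h
Trapezoidal AUC_0→11 (intramuscular injection):
  [0→0.5]: (0.00+19.88)/2 × 0.5 = 4.97
  [0.5→2]: (19.88+28.77)/2 × 1.5 = 36.4875
  [2→3]: (28.77+24.21)/2 × 1 = 26.49
  [3→6]: (24.21+11.71)/2 × 3 = 53.88
  [6→9]: (11.71+5.46)/2 × 3 = 25.755
  [9→11]: (5.46+3.28)/2 × 2 = 8.74
  Sum = 156.3225 mcg/mL·h
intramuscular injection tail: 3.28/0.255 = 12.863; AUC_ev,0→∞ = 156.3225 + 12.863 = 169.1855 mcg/mL·h
F = (AUC_ev/D_ev)/(AUC_iv/D_iv) = (169.1855/80)/(93.427/20) = 2.11482/4.67135 = 0.4527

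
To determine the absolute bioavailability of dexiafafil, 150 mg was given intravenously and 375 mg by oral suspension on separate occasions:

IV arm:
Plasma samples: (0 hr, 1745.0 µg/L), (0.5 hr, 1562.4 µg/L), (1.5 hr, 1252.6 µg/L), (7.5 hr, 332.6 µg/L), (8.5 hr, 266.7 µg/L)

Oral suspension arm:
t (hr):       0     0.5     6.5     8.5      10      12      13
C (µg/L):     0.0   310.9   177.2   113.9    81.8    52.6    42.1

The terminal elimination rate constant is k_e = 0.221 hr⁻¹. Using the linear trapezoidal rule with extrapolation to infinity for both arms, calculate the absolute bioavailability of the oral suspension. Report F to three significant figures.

Trapezoidal AUC_0→8.5 (IV):
  [0→0.5]: (1745.0+1562.4)/2 × 0.5 = 826.85
  [0.5→1.5]: (1562.4+1252.6)/2 × 1 = 1407.5
  [1.5→7.5]: (1252.6+332.6)/2 × 6 = 4755.6
  [7.5→8.5]: (332.6+266.7)/2 × 1 = 299.65
  Sum = 7289.6 µg/L·hr
IV tail: 266.7/0.221 = 1206.787; AUC_iv,0→∞ = 7289.6 + 1206.787 = 8496.387 µg/L·hr
Trapezoidal AUC_0→13 (oral suspension):
  [0→0.5]: (0.0+310.9)/2 × 0.5 = 77.725
  [0.5→6.5]: (310.9+177.2)/2 × 6 = 1464.3
  [6.5→8.5]: (177.2+113.9)/2 × 2 = 291.1
  [8.5→10]: (113.9+81.8)/2 × 1.5 = 146.775
  [10→12]: (81.8+52.6)/2 × 2 = 134.4
  [12→13]: (52.6+42.1)/2 × 1 = 47.35
  Sum = 2161.65 µg/L·hr
oral suspension tail: 42.1/0.221 = 190.498; AUC_ev,0→∞ = 2161.65 + 190.498 = 2352.148 µg/L·hr
F = (AUC_ev/D_ev)/(AUC_iv/D_iv) = (2352.148/375)/(8496.387/150) = 6.27239/56.64258 = 0.1107

F = 0.111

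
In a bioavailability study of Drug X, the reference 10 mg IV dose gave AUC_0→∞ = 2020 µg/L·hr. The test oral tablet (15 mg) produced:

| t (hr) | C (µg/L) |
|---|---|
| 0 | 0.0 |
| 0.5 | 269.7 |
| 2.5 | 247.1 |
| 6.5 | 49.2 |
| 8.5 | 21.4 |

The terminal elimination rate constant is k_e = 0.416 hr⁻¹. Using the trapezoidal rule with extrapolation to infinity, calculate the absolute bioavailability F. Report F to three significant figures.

Trapezoidal AUC_0→8.5 (oral tablet):
  [0→0.5]: (0.0+269.7)/2 × 0.5 = 67.425
  [0.5→2.5]: (269.7+247.1)/2 × 2 = 516.8
  [2.5→6.5]: (247.1+49.2)/2 × 4 = 592.6
  [6.5→8.5]: (49.2+21.4)/2 × 2 = 70.6
  Sum = 1247.425 µg/L·hr
Tail: C_last/k_e = 21.4/0.416 = 51.442
AUC_0→∞ (oral tablet) = 1247.425 + 51.442 = 1298.867 µg/L·hr
F = (AUC_ev/D_ev)/(AUC_iv/D_iv) = (1298.867/15)/(2020/10) = 86.5911/202 = 0.4287

F = 0.429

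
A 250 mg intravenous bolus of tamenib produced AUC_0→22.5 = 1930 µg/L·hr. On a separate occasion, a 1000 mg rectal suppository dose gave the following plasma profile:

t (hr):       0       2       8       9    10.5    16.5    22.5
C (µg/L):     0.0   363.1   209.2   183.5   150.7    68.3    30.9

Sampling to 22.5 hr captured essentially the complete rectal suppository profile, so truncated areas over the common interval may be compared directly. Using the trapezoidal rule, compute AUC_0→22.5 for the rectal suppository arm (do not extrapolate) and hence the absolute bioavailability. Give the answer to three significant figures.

F = 0.451

Trapezoidal AUC_0→22.5 (rectal suppository):
  [0→2]: (0.0+363.1)/2 × 2 = 363.1
  [2→8]: (363.1+209.2)/2 × 6 = 1716.9
  [8→9]: (209.2+183.5)/2 × 1 = 196.35
  [9→10.5]: (183.5+150.7)/2 × 1.5 = 250.65
  [10.5→16.5]: (150.7+68.3)/2 × 6 = 657.0
  [16.5→22.5]: (68.3+30.9)/2 × 6 = 297.6
  Sum = 3481.6 µg/L·hr
F = (AUC_ev/D_ev)/(AUC_iv/D_iv) = (3481.6/1000)/(1930/250) = 3.4816/7.72 = 0.4510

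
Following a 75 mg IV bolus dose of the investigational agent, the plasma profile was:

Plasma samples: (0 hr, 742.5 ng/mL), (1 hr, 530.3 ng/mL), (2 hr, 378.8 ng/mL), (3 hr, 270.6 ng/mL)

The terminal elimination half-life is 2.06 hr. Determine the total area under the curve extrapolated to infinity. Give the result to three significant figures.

AUC = 2220 ng/mL·hr

Trapezoidal AUC_0→3:
  [0→1]: (742.5+530.3)/2 × 1 = 636.4
  [1→2]: (530.3+378.8)/2 × 1 = 454.55
  [2→3]: (378.8+270.6)/2 × 1 = 324.7
  Sum = 1415.65 ng/mL·hr
k_e = ln2 / t½ = 0.693147 / 2.06 = 0.3365 hr^-1
Extrapolated tail: C_last / k_e = 270.6 / 0.3365 = 804.160
AUC_0→∞ = 1415.65 + 804.160 = 2219.81 ng/mL·hr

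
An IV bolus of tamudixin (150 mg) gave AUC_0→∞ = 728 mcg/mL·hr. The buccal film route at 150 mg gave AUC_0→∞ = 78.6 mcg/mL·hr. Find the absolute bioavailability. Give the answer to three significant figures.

F = 0.108

F = (AUC_ev / D_ev) / (AUC_iv / D_iv)
  = (78.6/150) / (728/150)
  = 0.524 / 4.85333 = 0.1080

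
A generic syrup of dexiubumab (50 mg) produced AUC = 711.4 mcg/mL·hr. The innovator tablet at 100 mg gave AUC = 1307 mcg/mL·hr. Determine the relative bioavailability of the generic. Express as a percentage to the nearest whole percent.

F_rel = 109%

F_rel = (AUC_test/D_test) / (AUC_ref/D_ref)
      = (711.4/50) / (1307/100)
      = 14.228 / 13.07 = 1.0886 = 108.86%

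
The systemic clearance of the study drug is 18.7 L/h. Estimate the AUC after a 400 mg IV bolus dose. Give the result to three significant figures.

AUC = 21.4 mg/L·h

AUC_0→∞ = Dose_iv / CL
        = 400 / 18.7 = 21.3904 mg/L·h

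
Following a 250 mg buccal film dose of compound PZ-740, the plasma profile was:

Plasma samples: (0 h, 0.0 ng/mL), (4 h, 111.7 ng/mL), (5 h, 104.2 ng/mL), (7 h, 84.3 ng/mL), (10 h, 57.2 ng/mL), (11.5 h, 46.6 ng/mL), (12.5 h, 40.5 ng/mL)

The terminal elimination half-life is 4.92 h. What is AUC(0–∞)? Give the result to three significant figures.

Trapezoidal AUC_0→12.5:
  [0→4]: (0.0+111.7)/2 × 4 = 223.4
  [4→5]: (111.7+104.2)/2 × 1 = 107.95
  [5→7]: (104.2+84.3)/2 × 2 = 188.5
  [7→10]: (84.3+57.2)/2 × 3 = 212.25
  [10→11.5]: (57.2+46.6)/2 × 1.5 = 77.85
  [11.5→12.5]: (46.6+40.5)/2 × 1 = 43.55
  Sum = 853.5 ng/mL·h
k_e = ln2 / t½ = 0.693147 / 4.92 = 0.1409 h^-1
Extrapolated tail: C_last / k_e = 40.5 / 0.1409 = 287.438
AUC_0→∞ = 853.5 + 287.438 = 1140.938 ng/mL·h

AUC = 1140 ng/mL·h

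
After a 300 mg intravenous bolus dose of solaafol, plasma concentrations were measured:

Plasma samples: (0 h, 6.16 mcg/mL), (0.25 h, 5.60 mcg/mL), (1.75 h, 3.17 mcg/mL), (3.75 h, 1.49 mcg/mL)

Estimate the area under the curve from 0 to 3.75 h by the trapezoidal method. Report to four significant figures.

Trapezoidal AUC_0→3.75:
  [0→0.25]: (6.16+5.60)/2 × 0.25 = 1.47
  [0.25→1.75]: (5.60+3.17)/2 × 1.5 = 6.5775
  [1.75→3.75]: (3.17+1.49)/2 × 2 = 4.66
  Sum = 12.7075 mcg/mL·h

AUC = 12.71 mcg/mL·h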